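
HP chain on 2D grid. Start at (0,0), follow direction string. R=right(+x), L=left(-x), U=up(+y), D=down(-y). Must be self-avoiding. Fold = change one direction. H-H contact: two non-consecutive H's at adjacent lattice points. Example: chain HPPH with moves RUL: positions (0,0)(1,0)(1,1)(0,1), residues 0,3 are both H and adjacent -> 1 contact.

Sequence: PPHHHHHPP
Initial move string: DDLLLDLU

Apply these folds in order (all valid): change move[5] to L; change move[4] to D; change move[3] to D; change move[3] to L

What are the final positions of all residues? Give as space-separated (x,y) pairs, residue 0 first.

Initial moves: DDLLLDLU
Fold: move[5]->L => DDLLLLLU (positions: [(0, 0), (0, -1), (0, -2), (-1, -2), (-2, -2), (-3, -2), (-4, -2), (-5, -2), (-5, -1)])
Fold: move[4]->D => DDLLDLLU (positions: [(0, 0), (0, -1), (0, -2), (-1, -2), (-2, -2), (-2, -3), (-3, -3), (-4, -3), (-4, -2)])
Fold: move[3]->D => DDLDDLLU (positions: [(0, 0), (0, -1), (0, -2), (-1, -2), (-1, -3), (-1, -4), (-2, -4), (-3, -4), (-3, -3)])
Fold: move[3]->L => DDLLDLLU (positions: [(0, 0), (0, -1), (0, -2), (-1, -2), (-2, -2), (-2, -3), (-3, -3), (-4, -3), (-4, -2)])

Answer: (0,0) (0,-1) (0,-2) (-1,-2) (-2,-2) (-2,-3) (-3,-3) (-4,-3) (-4,-2)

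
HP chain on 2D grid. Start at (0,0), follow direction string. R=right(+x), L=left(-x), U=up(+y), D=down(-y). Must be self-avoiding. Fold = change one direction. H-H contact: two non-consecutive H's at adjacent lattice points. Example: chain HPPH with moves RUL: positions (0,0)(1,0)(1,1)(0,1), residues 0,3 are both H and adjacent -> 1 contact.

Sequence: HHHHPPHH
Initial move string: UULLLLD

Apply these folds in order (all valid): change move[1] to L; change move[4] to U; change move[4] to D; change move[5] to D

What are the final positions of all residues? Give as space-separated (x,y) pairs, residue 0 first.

Initial moves: UULLLLD
Fold: move[1]->L => ULLLLLD (positions: [(0, 0), (0, 1), (-1, 1), (-2, 1), (-3, 1), (-4, 1), (-5, 1), (-5, 0)])
Fold: move[4]->U => ULLLULD (positions: [(0, 0), (0, 1), (-1, 1), (-2, 1), (-3, 1), (-3, 2), (-4, 2), (-4, 1)])
Fold: move[4]->D => ULLLDLD (positions: [(0, 0), (0, 1), (-1, 1), (-2, 1), (-3, 1), (-3, 0), (-4, 0), (-4, -1)])
Fold: move[5]->D => ULLLDDD (positions: [(0, 0), (0, 1), (-1, 1), (-2, 1), (-3, 1), (-3, 0), (-3, -1), (-3, -2)])

Answer: (0,0) (0,1) (-1,1) (-2,1) (-3,1) (-3,0) (-3,-1) (-3,-2)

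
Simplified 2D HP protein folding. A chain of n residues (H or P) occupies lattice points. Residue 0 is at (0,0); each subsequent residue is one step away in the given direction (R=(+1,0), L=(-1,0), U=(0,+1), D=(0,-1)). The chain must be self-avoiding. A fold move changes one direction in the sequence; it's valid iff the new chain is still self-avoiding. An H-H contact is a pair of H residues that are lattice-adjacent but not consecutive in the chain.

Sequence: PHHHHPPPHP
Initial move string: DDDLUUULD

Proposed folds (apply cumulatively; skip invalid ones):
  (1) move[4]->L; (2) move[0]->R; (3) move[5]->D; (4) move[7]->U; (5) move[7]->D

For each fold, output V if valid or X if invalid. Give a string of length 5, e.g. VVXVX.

Answer: VVXXX

Derivation:
Initial: DDDLUUULD -> [(0, 0), (0, -1), (0, -2), (0, -3), (-1, -3), (-1, -2), (-1, -1), (-1, 0), (-2, 0), (-2, -1)]
Fold 1: move[4]->L => DDDLLUULD VALID
Fold 2: move[0]->R => RDDLLUULD VALID
Fold 3: move[5]->D => RDDLLDULD INVALID (collision), skipped
Fold 4: move[7]->U => RDDLLUUUD INVALID (collision), skipped
Fold 5: move[7]->D => RDDLLUUDD INVALID (collision), skipped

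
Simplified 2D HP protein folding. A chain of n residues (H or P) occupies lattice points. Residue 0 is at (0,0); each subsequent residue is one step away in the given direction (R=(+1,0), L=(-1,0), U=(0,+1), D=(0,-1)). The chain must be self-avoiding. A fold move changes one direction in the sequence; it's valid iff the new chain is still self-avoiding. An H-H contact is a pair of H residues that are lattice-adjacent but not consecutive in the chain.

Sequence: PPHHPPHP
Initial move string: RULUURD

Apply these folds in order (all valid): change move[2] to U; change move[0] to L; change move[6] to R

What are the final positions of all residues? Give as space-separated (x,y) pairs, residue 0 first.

Initial moves: RULUURD
Fold: move[2]->U => RUUUURD (positions: [(0, 0), (1, 0), (1, 1), (1, 2), (1, 3), (1, 4), (2, 4), (2, 3)])
Fold: move[0]->L => LUUUURD (positions: [(0, 0), (-1, 0), (-1, 1), (-1, 2), (-1, 3), (-1, 4), (0, 4), (0, 3)])
Fold: move[6]->R => LUUUURR (positions: [(0, 0), (-1, 0), (-1, 1), (-1, 2), (-1, 3), (-1, 4), (0, 4), (1, 4)])

Answer: (0,0) (-1,0) (-1,1) (-1,2) (-1,3) (-1,4) (0,4) (1,4)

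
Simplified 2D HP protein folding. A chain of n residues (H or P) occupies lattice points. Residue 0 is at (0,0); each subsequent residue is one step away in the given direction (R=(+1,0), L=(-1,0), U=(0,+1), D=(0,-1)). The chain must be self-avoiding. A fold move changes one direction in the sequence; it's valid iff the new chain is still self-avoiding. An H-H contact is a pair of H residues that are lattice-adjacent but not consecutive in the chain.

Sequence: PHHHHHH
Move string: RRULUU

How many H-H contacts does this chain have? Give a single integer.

Answer: 1

Derivation:
Positions: [(0, 0), (1, 0), (2, 0), (2, 1), (1, 1), (1, 2), (1, 3)]
H-H contact: residue 1 @(1,0) - residue 4 @(1, 1)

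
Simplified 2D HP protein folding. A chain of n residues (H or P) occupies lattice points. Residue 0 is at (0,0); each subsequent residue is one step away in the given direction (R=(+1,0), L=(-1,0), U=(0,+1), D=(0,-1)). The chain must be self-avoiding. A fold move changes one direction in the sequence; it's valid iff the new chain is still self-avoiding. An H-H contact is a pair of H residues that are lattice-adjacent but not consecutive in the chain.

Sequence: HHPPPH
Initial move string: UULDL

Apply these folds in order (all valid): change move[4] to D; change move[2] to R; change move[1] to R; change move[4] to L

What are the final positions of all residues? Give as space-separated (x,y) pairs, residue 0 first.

Initial moves: UULDL
Fold: move[4]->D => UULDD (positions: [(0, 0), (0, 1), (0, 2), (-1, 2), (-1, 1), (-1, 0)])
Fold: move[2]->R => UURDD (positions: [(0, 0), (0, 1), (0, 2), (1, 2), (1, 1), (1, 0)])
Fold: move[1]->R => URRDD (positions: [(0, 0), (0, 1), (1, 1), (2, 1), (2, 0), (2, -1)])
Fold: move[4]->L => URRDL (positions: [(0, 0), (0, 1), (1, 1), (2, 1), (2, 0), (1, 0)])

Answer: (0,0) (0,1) (1,1) (2,1) (2,0) (1,0)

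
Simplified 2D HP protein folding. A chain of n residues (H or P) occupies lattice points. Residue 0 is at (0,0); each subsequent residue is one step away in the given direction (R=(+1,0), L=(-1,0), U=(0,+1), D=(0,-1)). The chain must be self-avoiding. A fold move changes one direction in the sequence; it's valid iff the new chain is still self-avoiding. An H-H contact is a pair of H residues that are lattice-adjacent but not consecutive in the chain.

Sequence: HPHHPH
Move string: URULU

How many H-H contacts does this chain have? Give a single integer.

Answer: 0

Derivation:
Positions: [(0, 0), (0, 1), (1, 1), (1, 2), (0, 2), (0, 3)]
No H-H contacts found.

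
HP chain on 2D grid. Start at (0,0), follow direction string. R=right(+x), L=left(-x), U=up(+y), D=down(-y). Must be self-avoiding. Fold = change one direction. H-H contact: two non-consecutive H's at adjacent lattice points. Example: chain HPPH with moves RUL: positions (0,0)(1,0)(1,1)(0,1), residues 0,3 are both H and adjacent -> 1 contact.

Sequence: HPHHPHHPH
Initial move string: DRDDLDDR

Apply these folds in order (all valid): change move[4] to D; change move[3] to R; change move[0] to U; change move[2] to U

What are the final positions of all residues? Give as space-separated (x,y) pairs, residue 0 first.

Answer: (0,0) (0,1) (1,1) (1,2) (2,2) (2,1) (2,0) (2,-1) (3,-1)

Derivation:
Initial moves: DRDDLDDR
Fold: move[4]->D => DRDDDDDR (positions: [(0, 0), (0, -1), (1, -1), (1, -2), (1, -3), (1, -4), (1, -5), (1, -6), (2, -6)])
Fold: move[3]->R => DRDRDDDR (positions: [(0, 0), (0, -1), (1, -1), (1, -2), (2, -2), (2, -3), (2, -4), (2, -5), (3, -5)])
Fold: move[0]->U => URDRDDDR (positions: [(0, 0), (0, 1), (1, 1), (1, 0), (2, 0), (2, -1), (2, -2), (2, -3), (3, -3)])
Fold: move[2]->U => URURDDDR (positions: [(0, 0), (0, 1), (1, 1), (1, 2), (2, 2), (2, 1), (2, 0), (2, -1), (3, -1)])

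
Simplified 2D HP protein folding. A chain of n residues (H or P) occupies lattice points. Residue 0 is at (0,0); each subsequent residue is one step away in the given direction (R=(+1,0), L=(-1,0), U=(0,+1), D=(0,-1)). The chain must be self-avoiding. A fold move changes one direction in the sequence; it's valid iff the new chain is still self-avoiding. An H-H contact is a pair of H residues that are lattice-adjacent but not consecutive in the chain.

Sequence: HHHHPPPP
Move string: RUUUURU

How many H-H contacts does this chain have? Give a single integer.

Positions: [(0, 0), (1, 0), (1, 1), (1, 2), (1, 3), (1, 4), (2, 4), (2, 5)]
No H-H contacts found.

Answer: 0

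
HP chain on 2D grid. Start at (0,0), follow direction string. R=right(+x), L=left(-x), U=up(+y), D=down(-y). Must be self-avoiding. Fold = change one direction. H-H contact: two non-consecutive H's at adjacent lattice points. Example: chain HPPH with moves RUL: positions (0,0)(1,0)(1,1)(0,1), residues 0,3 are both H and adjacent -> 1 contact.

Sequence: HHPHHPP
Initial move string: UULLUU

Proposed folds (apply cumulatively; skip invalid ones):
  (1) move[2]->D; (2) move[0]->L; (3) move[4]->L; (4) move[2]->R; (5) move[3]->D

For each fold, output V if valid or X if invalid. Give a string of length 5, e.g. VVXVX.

Initial: UULLUU -> [(0, 0), (0, 1), (0, 2), (-1, 2), (-2, 2), (-2, 3), (-2, 4)]
Fold 1: move[2]->D => UUDLUU INVALID (collision), skipped
Fold 2: move[0]->L => LULLUU VALID
Fold 3: move[4]->L => LULLLU VALID
Fold 4: move[2]->R => LURLLU INVALID (collision), skipped
Fold 5: move[3]->D => LULDLU VALID

Answer: XVVXV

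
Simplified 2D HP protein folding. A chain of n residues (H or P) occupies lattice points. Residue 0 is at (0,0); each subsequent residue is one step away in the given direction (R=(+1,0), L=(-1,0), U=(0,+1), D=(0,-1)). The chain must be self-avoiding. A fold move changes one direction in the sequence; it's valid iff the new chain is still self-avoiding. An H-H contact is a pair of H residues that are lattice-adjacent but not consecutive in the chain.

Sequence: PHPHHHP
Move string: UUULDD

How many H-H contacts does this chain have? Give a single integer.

Positions: [(0, 0), (0, 1), (0, 2), (0, 3), (-1, 3), (-1, 2), (-1, 1)]
No H-H contacts found.

Answer: 0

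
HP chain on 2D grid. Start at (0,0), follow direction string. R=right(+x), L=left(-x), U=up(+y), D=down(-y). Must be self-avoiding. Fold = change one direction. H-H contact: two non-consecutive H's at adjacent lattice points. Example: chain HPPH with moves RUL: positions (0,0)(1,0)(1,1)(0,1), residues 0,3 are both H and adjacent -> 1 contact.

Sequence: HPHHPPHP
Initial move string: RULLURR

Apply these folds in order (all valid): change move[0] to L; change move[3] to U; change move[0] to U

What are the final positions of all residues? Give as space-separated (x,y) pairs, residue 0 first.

Initial moves: RULLURR
Fold: move[0]->L => LULLURR (positions: [(0, 0), (-1, 0), (-1, 1), (-2, 1), (-3, 1), (-3, 2), (-2, 2), (-1, 2)])
Fold: move[3]->U => LULUURR (positions: [(0, 0), (-1, 0), (-1, 1), (-2, 1), (-2, 2), (-2, 3), (-1, 3), (0, 3)])
Fold: move[0]->U => UULUURR (positions: [(0, 0), (0, 1), (0, 2), (-1, 2), (-1, 3), (-1, 4), (0, 4), (1, 4)])

Answer: (0,0) (0,1) (0,2) (-1,2) (-1,3) (-1,4) (0,4) (1,4)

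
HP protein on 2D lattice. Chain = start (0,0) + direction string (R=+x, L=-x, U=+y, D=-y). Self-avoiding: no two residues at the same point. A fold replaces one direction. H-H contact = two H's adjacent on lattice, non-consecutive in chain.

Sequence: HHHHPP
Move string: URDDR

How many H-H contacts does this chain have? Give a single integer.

Answer: 1

Derivation:
Positions: [(0, 0), (0, 1), (1, 1), (1, 0), (1, -1), (2, -1)]
H-H contact: residue 0 @(0,0) - residue 3 @(1, 0)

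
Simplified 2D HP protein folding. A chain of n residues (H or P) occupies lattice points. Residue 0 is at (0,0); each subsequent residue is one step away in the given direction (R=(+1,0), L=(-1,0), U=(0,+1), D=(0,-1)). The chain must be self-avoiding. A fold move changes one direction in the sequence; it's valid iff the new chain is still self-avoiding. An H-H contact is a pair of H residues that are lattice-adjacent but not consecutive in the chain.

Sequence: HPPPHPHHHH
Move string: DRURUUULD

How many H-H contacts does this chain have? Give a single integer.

Answer: 1

Derivation:
Positions: [(0, 0), (0, -1), (1, -1), (1, 0), (2, 0), (2, 1), (2, 2), (2, 3), (1, 3), (1, 2)]
H-H contact: residue 6 @(2,2) - residue 9 @(1, 2)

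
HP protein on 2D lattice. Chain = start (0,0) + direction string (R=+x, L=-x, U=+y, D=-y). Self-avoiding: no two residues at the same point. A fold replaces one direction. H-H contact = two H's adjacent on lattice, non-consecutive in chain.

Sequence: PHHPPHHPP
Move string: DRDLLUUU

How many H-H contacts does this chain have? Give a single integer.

Positions: [(0, 0), (0, -1), (1, -1), (1, -2), (0, -2), (-1, -2), (-1, -1), (-1, 0), (-1, 1)]
H-H contact: residue 1 @(0,-1) - residue 6 @(-1, -1)

Answer: 1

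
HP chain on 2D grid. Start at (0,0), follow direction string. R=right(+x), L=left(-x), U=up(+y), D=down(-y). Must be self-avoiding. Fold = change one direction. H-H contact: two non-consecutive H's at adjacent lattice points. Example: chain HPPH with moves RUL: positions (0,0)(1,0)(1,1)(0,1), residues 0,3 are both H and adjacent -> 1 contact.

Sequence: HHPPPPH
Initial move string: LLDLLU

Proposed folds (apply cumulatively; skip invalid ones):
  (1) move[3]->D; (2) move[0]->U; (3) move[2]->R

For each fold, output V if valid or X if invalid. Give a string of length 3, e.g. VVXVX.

Initial: LLDLLU -> [(0, 0), (-1, 0), (-2, 0), (-2, -1), (-3, -1), (-4, -1), (-4, 0)]
Fold 1: move[3]->D => LLDDLU VALID
Fold 2: move[0]->U => ULDDLU VALID
Fold 3: move[2]->R => ULRDLU INVALID (collision), skipped

Answer: VVX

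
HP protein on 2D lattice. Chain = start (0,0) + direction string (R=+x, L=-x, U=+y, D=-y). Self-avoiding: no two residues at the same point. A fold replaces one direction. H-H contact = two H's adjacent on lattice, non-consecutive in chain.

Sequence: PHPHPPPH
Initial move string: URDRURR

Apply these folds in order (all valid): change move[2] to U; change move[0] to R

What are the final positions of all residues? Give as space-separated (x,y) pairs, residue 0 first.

Answer: (0,0) (1,0) (2,0) (2,1) (3,1) (3,2) (4,2) (5,2)

Derivation:
Initial moves: URDRURR
Fold: move[2]->U => URURURR (positions: [(0, 0), (0, 1), (1, 1), (1, 2), (2, 2), (2, 3), (3, 3), (4, 3)])
Fold: move[0]->R => RRURURR (positions: [(0, 0), (1, 0), (2, 0), (2, 1), (3, 1), (3, 2), (4, 2), (5, 2)])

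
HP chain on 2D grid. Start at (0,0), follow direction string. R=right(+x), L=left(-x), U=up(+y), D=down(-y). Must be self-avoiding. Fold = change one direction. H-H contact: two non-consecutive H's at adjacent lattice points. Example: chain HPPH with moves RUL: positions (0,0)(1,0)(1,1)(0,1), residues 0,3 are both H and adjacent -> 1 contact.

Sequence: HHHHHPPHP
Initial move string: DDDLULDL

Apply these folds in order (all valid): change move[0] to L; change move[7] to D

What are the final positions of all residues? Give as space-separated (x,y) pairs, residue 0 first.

Initial moves: DDDLULDL
Fold: move[0]->L => LDDLULDL (positions: [(0, 0), (-1, 0), (-1, -1), (-1, -2), (-2, -2), (-2, -1), (-3, -1), (-3, -2), (-4, -2)])
Fold: move[7]->D => LDDLULDD (positions: [(0, 0), (-1, 0), (-1, -1), (-1, -2), (-2, -2), (-2, -1), (-3, -1), (-3, -2), (-3, -3)])

Answer: (0,0) (-1,0) (-1,-1) (-1,-2) (-2,-2) (-2,-1) (-3,-1) (-3,-2) (-3,-3)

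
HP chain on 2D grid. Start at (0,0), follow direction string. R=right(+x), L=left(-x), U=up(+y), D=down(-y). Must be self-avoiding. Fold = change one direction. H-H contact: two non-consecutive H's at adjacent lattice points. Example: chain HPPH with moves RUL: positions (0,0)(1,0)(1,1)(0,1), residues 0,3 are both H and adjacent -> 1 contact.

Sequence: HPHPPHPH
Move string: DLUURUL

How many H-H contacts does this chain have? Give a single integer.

Positions: [(0, 0), (0, -1), (-1, -1), (-1, 0), (-1, 1), (0, 1), (0, 2), (-1, 2)]
H-H contact: residue 0 @(0,0) - residue 5 @(0, 1)

Answer: 1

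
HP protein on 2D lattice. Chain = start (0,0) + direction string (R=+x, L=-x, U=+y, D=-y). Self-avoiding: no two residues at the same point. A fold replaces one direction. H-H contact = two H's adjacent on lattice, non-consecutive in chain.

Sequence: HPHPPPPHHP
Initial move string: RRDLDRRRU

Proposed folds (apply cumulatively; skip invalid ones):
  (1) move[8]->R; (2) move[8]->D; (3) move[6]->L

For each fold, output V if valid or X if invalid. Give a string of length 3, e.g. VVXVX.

Answer: VVX

Derivation:
Initial: RRDLDRRRU -> [(0, 0), (1, 0), (2, 0), (2, -1), (1, -1), (1, -2), (2, -2), (3, -2), (4, -2), (4, -1)]
Fold 1: move[8]->R => RRDLDRRRR VALID
Fold 2: move[8]->D => RRDLDRRRD VALID
Fold 3: move[6]->L => RRDLDRLRD INVALID (collision), skipped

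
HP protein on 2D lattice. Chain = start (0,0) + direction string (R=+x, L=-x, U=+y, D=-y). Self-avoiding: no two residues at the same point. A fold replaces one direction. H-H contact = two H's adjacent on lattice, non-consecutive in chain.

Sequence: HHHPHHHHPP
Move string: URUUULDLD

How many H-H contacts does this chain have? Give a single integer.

Positions: [(0, 0), (0, 1), (1, 1), (1, 2), (1, 3), (1, 4), (0, 4), (0, 3), (-1, 3), (-1, 2)]
H-H contact: residue 4 @(1,3) - residue 7 @(0, 3)

Answer: 1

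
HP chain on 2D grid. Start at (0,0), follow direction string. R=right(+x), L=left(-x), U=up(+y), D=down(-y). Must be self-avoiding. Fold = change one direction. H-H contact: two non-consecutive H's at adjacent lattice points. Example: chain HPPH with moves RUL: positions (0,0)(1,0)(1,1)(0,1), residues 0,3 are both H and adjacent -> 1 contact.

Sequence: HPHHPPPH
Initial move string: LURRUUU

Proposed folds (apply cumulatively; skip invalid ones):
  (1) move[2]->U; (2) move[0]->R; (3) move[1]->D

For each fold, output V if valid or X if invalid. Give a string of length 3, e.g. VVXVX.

Answer: VVX

Derivation:
Initial: LURRUUU -> [(0, 0), (-1, 0), (-1, 1), (0, 1), (1, 1), (1, 2), (1, 3), (1, 4)]
Fold 1: move[2]->U => LUURUUU VALID
Fold 2: move[0]->R => RUURUUU VALID
Fold 3: move[1]->D => RDURUUU INVALID (collision), skipped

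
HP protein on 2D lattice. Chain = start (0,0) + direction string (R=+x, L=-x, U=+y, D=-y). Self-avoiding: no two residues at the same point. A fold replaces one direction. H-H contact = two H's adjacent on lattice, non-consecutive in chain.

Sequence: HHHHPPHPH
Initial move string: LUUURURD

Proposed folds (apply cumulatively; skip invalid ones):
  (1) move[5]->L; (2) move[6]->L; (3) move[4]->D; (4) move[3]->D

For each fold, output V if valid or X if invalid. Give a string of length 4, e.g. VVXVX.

Initial: LUUURURD -> [(0, 0), (-1, 0), (-1, 1), (-1, 2), (-1, 3), (0, 3), (0, 4), (1, 4), (1, 3)]
Fold 1: move[5]->L => LUUURLRD INVALID (collision), skipped
Fold 2: move[6]->L => LUUURULD INVALID (collision), skipped
Fold 3: move[4]->D => LUUUDURD INVALID (collision), skipped
Fold 4: move[3]->D => LUUDRURD INVALID (collision), skipped

Answer: XXXX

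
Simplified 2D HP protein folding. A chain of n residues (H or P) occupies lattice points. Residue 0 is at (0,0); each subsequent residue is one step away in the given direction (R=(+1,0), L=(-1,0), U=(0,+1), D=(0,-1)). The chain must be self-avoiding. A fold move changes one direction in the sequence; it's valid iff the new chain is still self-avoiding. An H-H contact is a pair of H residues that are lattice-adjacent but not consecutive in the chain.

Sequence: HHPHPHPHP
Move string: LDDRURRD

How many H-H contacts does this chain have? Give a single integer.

Positions: [(0, 0), (-1, 0), (-1, -1), (-1, -2), (0, -2), (0, -1), (1, -1), (2, -1), (2, -2)]
H-H contact: residue 0 @(0,0) - residue 5 @(0, -1)

Answer: 1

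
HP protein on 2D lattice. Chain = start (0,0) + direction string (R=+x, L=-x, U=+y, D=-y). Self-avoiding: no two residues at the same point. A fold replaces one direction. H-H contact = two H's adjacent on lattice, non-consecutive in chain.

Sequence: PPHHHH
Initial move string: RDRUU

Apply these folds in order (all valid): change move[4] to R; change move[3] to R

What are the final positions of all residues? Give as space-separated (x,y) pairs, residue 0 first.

Initial moves: RDRUU
Fold: move[4]->R => RDRUR (positions: [(0, 0), (1, 0), (1, -1), (2, -1), (2, 0), (3, 0)])
Fold: move[3]->R => RDRRR (positions: [(0, 0), (1, 0), (1, -1), (2, -1), (3, -1), (4, -1)])

Answer: (0,0) (1,0) (1,-1) (2,-1) (3,-1) (4,-1)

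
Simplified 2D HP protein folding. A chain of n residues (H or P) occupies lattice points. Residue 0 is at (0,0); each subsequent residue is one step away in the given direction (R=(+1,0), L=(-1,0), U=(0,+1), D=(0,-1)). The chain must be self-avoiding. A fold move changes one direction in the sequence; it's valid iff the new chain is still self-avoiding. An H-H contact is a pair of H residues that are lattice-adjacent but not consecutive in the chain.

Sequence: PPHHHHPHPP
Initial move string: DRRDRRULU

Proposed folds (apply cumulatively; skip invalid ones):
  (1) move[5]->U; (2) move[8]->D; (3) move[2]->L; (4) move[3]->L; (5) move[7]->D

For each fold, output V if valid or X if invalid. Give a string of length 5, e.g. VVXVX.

Answer: VXXXX

Derivation:
Initial: DRRDRRULU -> [(0, 0), (0, -1), (1, -1), (2, -1), (2, -2), (3, -2), (4, -2), (4, -1), (3, -1), (3, 0)]
Fold 1: move[5]->U => DRRDRUULU VALID
Fold 2: move[8]->D => DRRDRUULD INVALID (collision), skipped
Fold 3: move[2]->L => DRLDRUULU INVALID (collision), skipped
Fold 4: move[3]->L => DRRLRUULU INVALID (collision), skipped
Fold 5: move[7]->D => DRRDRUUDU INVALID (collision), skipped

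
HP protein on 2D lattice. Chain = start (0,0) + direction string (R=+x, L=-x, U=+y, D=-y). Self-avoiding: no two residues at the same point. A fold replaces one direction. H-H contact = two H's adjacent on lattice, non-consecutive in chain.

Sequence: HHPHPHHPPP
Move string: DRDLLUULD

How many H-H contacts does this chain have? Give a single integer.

Positions: [(0, 0), (0, -1), (1, -1), (1, -2), (0, -2), (-1, -2), (-1, -1), (-1, 0), (-2, 0), (-2, -1)]
H-H contact: residue 1 @(0,-1) - residue 6 @(-1, -1)

Answer: 1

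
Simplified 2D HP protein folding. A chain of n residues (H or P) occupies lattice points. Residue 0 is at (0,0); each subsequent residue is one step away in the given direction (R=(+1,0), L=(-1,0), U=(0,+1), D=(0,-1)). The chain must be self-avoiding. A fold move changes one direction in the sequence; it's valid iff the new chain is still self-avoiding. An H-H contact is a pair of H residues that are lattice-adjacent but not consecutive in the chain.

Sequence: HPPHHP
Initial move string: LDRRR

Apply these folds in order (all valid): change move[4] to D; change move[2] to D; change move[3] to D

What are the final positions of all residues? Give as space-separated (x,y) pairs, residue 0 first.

Answer: (0,0) (-1,0) (-1,-1) (-1,-2) (-1,-3) (-1,-4)

Derivation:
Initial moves: LDRRR
Fold: move[4]->D => LDRRD (positions: [(0, 0), (-1, 0), (-1, -1), (0, -1), (1, -1), (1, -2)])
Fold: move[2]->D => LDDRD (positions: [(0, 0), (-1, 0), (-1, -1), (-1, -2), (0, -2), (0, -3)])
Fold: move[3]->D => LDDDD (positions: [(0, 0), (-1, 0), (-1, -1), (-1, -2), (-1, -3), (-1, -4)])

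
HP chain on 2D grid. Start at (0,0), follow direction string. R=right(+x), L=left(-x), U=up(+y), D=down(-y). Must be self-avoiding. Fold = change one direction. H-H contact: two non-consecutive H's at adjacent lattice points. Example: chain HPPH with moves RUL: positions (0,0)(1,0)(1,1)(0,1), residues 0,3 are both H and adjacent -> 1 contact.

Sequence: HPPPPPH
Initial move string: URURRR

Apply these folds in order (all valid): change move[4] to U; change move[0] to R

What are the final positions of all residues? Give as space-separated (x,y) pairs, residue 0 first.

Answer: (0,0) (1,0) (2,0) (2,1) (3,1) (3,2) (4,2)

Derivation:
Initial moves: URURRR
Fold: move[4]->U => URURUR (positions: [(0, 0), (0, 1), (1, 1), (1, 2), (2, 2), (2, 3), (3, 3)])
Fold: move[0]->R => RRURUR (positions: [(0, 0), (1, 0), (2, 0), (2, 1), (3, 1), (3, 2), (4, 2)])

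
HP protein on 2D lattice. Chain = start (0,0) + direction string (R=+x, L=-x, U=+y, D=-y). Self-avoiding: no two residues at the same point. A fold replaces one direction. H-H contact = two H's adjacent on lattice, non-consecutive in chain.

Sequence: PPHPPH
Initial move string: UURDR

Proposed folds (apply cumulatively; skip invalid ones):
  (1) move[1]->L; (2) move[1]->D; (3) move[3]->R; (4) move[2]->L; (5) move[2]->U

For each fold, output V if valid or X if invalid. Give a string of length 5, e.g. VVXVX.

Answer: XXVXV

Derivation:
Initial: UURDR -> [(0, 0), (0, 1), (0, 2), (1, 2), (1, 1), (2, 1)]
Fold 1: move[1]->L => ULRDR INVALID (collision), skipped
Fold 2: move[1]->D => UDRDR INVALID (collision), skipped
Fold 3: move[3]->R => UURRR VALID
Fold 4: move[2]->L => UULRR INVALID (collision), skipped
Fold 5: move[2]->U => UUURR VALID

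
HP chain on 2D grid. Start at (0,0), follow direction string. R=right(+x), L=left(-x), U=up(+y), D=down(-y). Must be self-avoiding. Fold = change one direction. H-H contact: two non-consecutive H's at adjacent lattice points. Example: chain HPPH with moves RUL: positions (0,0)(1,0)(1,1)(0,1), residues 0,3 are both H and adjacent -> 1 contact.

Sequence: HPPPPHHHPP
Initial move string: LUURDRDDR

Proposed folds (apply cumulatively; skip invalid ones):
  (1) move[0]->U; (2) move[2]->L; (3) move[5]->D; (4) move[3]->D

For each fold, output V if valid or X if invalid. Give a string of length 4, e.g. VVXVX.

Answer: VXVX

Derivation:
Initial: LUURDRDDR -> [(0, 0), (-1, 0), (-1, 1), (-1, 2), (0, 2), (0, 1), (1, 1), (1, 0), (1, -1), (2, -1)]
Fold 1: move[0]->U => UUURDRDDR VALID
Fold 2: move[2]->L => UULRDRDDR INVALID (collision), skipped
Fold 3: move[5]->D => UUURDDDDR VALID
Fold 4: move[3]->D => UUUDDDDDR INVALID (collision), skipped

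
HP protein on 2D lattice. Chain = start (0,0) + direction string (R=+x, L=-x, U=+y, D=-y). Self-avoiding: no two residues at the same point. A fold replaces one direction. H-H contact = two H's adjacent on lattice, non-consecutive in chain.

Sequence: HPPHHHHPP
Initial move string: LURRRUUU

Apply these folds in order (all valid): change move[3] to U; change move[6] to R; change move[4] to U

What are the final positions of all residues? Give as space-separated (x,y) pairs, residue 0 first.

Answer: (0,0) (-1,0) (-1,1) (0,1) (0,2) (0,3) (0,4) (1,4) (1,5)

Derivation:
Initial moves: LURRRUUU
Fold: move[3]->U => LURURUUU (positions: [(0, 0), (-1, 0), (-1, 1), (0, 1), (0, 2), (1, 2), (1, 3), (1, 4), (1, 5)])
Fold: move[6]->R => LURURURU (positions: [(0, 0), (-1, 0), (-1, 1), (0, 1), (0, 2), (1, 2), (1, 3), (2, 3), (2, 4)])
Fold: move[4]->U => LURUUURU (positions: [(0, 0), (-1, 0), (-1, 1), (0, 1), (0, 2), (0, 3), (0, 4), (1, 4), (1, 5)])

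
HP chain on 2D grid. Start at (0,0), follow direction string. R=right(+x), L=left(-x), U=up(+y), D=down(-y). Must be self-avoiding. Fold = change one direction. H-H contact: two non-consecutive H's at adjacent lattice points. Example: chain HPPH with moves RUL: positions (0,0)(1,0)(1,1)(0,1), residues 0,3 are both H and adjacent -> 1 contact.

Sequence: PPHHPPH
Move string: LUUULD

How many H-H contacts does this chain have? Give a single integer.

Positions: [(0, 0), (-1, 0), (-1, 1), (-1, 2), (-1, 3), (-2, 3), (-2, 2)]
H-H contact: residue 3 @(-1,2) - residue 6 @(-2, 2)

Answer: 1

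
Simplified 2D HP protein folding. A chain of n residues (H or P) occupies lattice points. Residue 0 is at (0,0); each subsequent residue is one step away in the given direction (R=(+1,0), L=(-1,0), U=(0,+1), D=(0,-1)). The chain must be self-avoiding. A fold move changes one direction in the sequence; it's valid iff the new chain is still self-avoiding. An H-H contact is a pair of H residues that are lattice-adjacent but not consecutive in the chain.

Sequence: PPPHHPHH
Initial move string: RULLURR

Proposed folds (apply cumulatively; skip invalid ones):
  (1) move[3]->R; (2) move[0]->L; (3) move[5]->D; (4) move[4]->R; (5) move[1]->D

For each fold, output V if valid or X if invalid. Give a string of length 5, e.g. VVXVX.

Initial: RULLURR -> [(0, 0), (1, 0), (1, 1), (0, 1), (-1, 1), (-1, 2), (0, 2), (1, 2)]
Fold 1: move[3]->R => RULRURR INVALID (collision), skipped
Fold 2: move[0]->L => LULLURR VALID
Fold 3: move[5]->D => LULLUDR INVALID (collision), skipped
Fold 4: move[4]->R => LULLRRR INVALID (collision), skipped
Fold 5: move[1]->D => LDLLURR INVALID (collision), skipped

Answer: XVXXX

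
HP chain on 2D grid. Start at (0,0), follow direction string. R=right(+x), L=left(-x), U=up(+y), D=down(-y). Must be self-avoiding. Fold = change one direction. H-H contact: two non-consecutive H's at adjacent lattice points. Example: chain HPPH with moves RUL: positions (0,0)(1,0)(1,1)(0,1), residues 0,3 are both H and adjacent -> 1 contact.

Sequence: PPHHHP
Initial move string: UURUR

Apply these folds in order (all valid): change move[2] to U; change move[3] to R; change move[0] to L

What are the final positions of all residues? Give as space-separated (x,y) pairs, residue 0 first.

Answer: (0,0) (-1,0) (-1,1) (-1,2) (0,2) (1,2)

Derivation:
Initial moves: UURUR
Fold: move[2]->U => UUUUR (positions: [(0, 0), (0, 1), (0, 2), (0, 3), (0, 4), (1, 4)])
Fold: move[3]->R => UUURR (positions: [(0, 0), (0, 1), (0, 2), (0, 3), (1, 3), (2, 3)])
Fold: move[0]->L => LUURR (positions: [(0, 0), (-1, 0), (-1, 1), (-1, 2), (0, 2), (1, 2)])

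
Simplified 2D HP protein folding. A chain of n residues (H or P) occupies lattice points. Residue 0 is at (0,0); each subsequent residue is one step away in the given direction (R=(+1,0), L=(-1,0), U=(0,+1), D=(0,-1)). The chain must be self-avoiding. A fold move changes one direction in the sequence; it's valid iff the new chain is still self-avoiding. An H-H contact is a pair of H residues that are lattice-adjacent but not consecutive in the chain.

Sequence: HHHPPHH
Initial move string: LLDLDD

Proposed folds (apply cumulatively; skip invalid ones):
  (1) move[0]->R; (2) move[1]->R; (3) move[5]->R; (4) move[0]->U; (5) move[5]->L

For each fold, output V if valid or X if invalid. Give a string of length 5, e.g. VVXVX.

Initial: LLDLDD -> [(0, 0), (-1, 0), (-2, 0), (-2, -1), (-3, -1), (-3, -2), (-3, -3)]
Fold 1: move[0]->R => RLDLDD INVALID (collision), skipped
Fold 2: move[1]->R => LRDLDD INVALID (collision), skipped
Fold 3: move[5]->R => LLDLDR VALID
Fold 4: move[0]->U => ULDLDR VALID
Fold 5: move[5]->L => ULDLDL VALID

Answer: XXVVV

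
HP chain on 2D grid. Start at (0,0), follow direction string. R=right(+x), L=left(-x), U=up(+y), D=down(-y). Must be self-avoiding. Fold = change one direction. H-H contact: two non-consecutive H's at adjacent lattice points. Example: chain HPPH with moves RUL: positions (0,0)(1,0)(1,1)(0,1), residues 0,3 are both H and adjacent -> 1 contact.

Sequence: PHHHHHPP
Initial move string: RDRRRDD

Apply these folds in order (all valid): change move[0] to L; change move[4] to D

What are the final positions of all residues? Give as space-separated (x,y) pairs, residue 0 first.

Initial moves: RDRRRDD
Fold: move[0]->L => LDRRRDD (positions: [(0, 0), (-1, 0), (-1, -1), (0, -1), (1, -1), (2, -1), (2, -2), (2, -3)])
Fold: move[4]->D => LDRRDDD (positions: [(0, 0), (-1, 0), (-1, -1), (0, -1), (1, -1), (1, -2), (1, -3), (1, -4)])

Answer: (0,0) (-1,0) (-1,-1) (0,-1) (1,-1) (1,-2) (1,-3) (1,-4)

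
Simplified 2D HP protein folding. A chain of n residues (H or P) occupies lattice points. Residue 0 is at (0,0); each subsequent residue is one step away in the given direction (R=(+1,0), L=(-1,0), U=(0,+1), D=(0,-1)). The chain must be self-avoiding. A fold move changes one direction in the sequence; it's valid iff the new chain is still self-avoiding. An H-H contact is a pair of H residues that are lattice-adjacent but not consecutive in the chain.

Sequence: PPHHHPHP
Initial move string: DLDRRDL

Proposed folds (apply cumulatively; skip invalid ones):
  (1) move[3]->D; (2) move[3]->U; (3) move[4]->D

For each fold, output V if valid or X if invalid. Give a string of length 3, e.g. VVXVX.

Answer: VXV

Derivation:
Initial: DLDRRDL -> [(0, 0), (0, -1), (-1, -1), (-1, -2), (0, -2), (1, -2), (1, -3), (0, -3)]
Fold 1: move[3]->D => DLDDRDL VALID
Fold 2: move[3]->U => DLDURDL INVALID (collision), skipped
Fold 3: move[4]->D => DLDDDDL VALID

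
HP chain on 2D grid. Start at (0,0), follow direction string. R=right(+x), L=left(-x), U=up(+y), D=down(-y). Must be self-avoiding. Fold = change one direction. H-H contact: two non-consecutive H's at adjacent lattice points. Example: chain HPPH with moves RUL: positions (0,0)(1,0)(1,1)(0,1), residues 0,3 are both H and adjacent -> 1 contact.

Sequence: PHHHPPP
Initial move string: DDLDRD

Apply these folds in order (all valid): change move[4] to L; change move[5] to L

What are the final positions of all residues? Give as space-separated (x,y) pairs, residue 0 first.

Answer: (0,0) (0,-1) (0,-2) (-1,-2) (-1,-3) (-2,-3) (-3,-3)

Derivation:
Initial moves: DDLDRD
Fold: move[4]->L => DDLDLD (positions: [(0, 0), (0, -1), (0, -2), (-1, -2), (-1, -3), (-2, -3), (-2, -4)])
Fold: move[5]->L => DDLDLL (positions: [(0, 0), (0, -1), (0, -2), (-1, -2), (-1, -3), (-2, -3), (-3, -3)])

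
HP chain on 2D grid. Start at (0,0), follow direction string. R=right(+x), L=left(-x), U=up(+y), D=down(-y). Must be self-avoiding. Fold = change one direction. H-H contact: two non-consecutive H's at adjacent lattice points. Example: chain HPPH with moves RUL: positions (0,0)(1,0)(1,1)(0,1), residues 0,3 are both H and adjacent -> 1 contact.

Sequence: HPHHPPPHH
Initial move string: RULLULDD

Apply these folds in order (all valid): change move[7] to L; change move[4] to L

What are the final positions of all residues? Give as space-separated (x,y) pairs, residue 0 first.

Initial moves: RULLULDD
Fold: move[7]->L => RULLULDL (positions: [(0, 0), (1, 0), (1, 1), (0, 1), (-1, 1), (-1, 2), (-2, 2), (-2, 1), (-3, 1)])
Fold: move[4]->L => RULLLLDL (positions: [(0, 0), (1, 0), (1, 1), (0, 1), (-1, 1), (-2, 1), (-3, 1), (-3, 0), (-4, 0)])

Answer: (0,0) (1,0) (1,1) (0,1) (-1,1) (-2,1) (-3,1) (-3,0) (-4,0)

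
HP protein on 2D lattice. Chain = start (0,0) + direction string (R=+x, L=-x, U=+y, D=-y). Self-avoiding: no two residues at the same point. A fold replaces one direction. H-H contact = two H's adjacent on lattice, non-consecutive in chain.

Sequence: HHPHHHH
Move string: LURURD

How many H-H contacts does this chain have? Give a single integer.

Answer: 2

Derivation:
Positions: [(0, 0), (-1, 0), (-1, 1), (0, 1), (0, 2), (1, 2), (1, 1)]
H-H contact: residue 0 @(0,0) - residue 3 @(0, 1)
H-H contact: residue 3 @(0,1) - residue 6 @(1, 1)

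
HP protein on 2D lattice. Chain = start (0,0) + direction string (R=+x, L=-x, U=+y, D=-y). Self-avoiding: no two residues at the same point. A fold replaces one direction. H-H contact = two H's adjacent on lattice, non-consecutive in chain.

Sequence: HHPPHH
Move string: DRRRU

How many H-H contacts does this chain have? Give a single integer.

Positions: [(0, 0), (0, -1), (1, -1), (2, -1), (3, -1), (3, 0)]
No H-H contacts found.

Answer: 0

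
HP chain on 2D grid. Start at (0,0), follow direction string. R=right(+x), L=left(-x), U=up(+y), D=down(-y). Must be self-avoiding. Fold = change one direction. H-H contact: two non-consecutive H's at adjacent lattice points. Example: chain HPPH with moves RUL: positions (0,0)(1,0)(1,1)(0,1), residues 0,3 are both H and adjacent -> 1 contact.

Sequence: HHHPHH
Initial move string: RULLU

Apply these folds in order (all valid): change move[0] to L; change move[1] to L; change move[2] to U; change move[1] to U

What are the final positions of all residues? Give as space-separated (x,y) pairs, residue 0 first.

Answer: (0,0) (-1,0) (-1,1) (-1,2) (-2,2) (-2,3)

Derivation:
Initial moves: RULLU
Fold: move[0]->L => LULLU (positions: [(0, 0), (-1, 0), (-1, 1), (-2, 1), (-3, 1), (-3, 2)])
Fold: move[1]->L => LLLLU (positions: [(0, 0), (-1, 0), (-2, 0), (-3, 0), (-4, 0), (-4, 1)])
Fold: move[2]->U => LLULU (positions: [(0, 0), (-1, 0), (-2, 0), (-2, 1), (-3, 1), (-3, 2)])
Fold: move[1]->U => LUULU (positions: [(0, 0), (-1, 0), (-1, 1), (-1, 2), (-2, 2), (-2, 3)])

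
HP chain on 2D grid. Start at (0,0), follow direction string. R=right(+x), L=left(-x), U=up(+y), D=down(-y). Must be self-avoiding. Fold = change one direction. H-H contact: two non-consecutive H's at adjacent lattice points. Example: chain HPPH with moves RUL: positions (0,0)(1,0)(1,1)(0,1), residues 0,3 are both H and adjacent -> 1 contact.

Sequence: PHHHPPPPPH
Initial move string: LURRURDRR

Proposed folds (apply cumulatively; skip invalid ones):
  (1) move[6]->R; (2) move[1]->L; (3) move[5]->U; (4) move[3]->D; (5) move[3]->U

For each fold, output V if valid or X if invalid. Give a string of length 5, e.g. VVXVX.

Answer: VXVXV

Derivation:
Initial: LURRURDRR -> [(0, 0), (-1, 0), (-1, 1), (0, 1), (1, 1), (1, 2), (2, 2), (2, 1), (3, 1), (4, 1)]
Fold 1: move[6]->R => LURRURRRR VALID
Fold 2: move[1]->L => LLRRURRRR INVALID (collision), skipped
Fold 3: move[5]->U => LURRUURRR VALID
Fold 4: move[3]->D => LURDUURRR INVALID (collision), skipped
Fold 5: move[3]->U => LURUUURRR VALID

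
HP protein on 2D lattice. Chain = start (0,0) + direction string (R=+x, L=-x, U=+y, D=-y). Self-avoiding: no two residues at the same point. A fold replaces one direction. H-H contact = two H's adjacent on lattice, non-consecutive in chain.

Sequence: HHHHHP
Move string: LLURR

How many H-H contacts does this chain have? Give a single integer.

Answer: 1

Derivation:
Positions: [(0, 0), (-1, 0), (-2, 0), (-2, 1), (-1, 1), (0, 1)]
H-H contact: residue 1 @(-1,0) - residue 4 @(-1, 1)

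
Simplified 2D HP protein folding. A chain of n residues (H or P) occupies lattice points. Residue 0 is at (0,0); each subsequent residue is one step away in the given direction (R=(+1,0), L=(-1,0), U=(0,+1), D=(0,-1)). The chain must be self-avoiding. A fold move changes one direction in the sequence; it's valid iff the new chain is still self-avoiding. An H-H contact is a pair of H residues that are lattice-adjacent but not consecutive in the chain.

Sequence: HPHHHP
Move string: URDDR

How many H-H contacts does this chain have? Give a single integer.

Positions: [(0, 0), (0, 1), (1, 1), (1, 0), (1, -1), (2, -1)]
H-H contact: residue 0 @(0,0) - residue 3 @(1, 0)

Answer: 1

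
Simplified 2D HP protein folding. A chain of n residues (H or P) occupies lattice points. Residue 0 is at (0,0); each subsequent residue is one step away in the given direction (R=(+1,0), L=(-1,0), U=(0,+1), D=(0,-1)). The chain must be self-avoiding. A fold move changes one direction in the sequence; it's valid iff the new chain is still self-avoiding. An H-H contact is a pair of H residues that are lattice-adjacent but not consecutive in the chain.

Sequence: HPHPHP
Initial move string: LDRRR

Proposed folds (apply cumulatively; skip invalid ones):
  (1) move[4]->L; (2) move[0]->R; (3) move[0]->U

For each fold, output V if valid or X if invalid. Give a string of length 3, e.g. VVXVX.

Initial: LDRRR -> [(0, 0), (-1, 0), (-1, -1), (0, -1), (1, -1), (2, -1)]
Fold 1: move[4]->L => LDRRL INVALID (collision), skipped
Fold 2: move[0]->R => RDRRR VALID
Fold 3: move[0]->U => UDRRR INVALID (collision), skipped

Answer: XVX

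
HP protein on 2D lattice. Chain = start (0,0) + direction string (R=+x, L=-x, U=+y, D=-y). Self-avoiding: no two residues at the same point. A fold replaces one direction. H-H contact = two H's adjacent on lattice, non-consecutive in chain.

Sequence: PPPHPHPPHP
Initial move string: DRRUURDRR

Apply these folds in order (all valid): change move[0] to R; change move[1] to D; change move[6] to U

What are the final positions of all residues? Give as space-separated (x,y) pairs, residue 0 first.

Answer: (0,0) (1,0) (1,-1) (2,-1) (2,0) (2,1) (3,1) (3,2) (4,2) (5,2)

Derivation:
Initial moves: DRRUURDRR
Fold: move[0]->R => RRRUURDRR (positions: [(0, 0), (1, 0), (2, 0), (3, 0), (3, 1), (3, 2), (4, 2), (4, 1), (5, 1), (6, 1)])
Fold: move[1]->D => RDRUURDRR (positions: [(0, 0), (1, 0), (1, -1), (2, -1), (2, 0), (2, 1), (3, 1), (3, 0), (4, 0), (5, 0)])
Fold: move[6]->U => RDRUURURR (positions: [(0, 0), (1, 0), (1, -1), (2, -1), (2, 0), (2, 1), (3, 1), (3, 2), (4, 2), (5, 2)])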